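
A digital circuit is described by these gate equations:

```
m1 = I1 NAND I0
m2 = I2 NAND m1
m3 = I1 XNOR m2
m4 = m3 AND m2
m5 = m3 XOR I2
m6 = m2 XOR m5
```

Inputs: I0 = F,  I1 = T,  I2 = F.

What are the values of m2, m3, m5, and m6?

m2 = T  m3 = T  m5 = T  m6 = F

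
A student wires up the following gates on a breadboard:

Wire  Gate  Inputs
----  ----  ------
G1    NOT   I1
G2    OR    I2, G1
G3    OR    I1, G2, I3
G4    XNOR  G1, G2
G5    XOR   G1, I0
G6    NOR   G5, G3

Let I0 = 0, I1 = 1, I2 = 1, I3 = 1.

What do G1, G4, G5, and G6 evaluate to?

G1 = NOT I1 = NOT 1 = 0
G2 = I2 OR G1 = 1 OR 0 = 1
G3 = I1 OR G2 OR I3 = 1 OR 1 OR 1 = 1
G4 = G1 XNOR G2 = 0 XNOR 1 = 0
G5 = G1 XOR I0 = 0 XOR 0 = 0
G6 = G5 NOR G3 = 0 NOR 1 = 0

G1 = 0, G4 = 0, G5 = 0, G6 = 0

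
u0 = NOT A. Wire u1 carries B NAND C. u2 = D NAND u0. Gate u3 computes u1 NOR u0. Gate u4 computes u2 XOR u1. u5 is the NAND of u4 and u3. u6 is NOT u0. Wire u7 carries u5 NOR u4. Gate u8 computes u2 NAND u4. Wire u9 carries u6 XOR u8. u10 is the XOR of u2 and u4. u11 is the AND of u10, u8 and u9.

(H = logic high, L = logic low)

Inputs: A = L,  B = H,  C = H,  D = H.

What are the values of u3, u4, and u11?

u0 = NOT A = NOT L = H
u1 = B NAND C = H NAND H = L
u2 = D NAND u0 = H NAND H = L
u3 = u1 NOR u0 = L NOR H = L
u4 = u2 XOR u1 = L XOR L = L
u6 = NOT u0 = NOT H = L
u8 = u2 NAND u4 = L NAND L = H
u9 = u6 XOR u8 = L XOR H = H
u10 = u2 XOR u4 = L XOR L = L
u11 = u10 AND u8 AND u9 = L AND H AND H = L

u3 = L, u4 = L, u11 = L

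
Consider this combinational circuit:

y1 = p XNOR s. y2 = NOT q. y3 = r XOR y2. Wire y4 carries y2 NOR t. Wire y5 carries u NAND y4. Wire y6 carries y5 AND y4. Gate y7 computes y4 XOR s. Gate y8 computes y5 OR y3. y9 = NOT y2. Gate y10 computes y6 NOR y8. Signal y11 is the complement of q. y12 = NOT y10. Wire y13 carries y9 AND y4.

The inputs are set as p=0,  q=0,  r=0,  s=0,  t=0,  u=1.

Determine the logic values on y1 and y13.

y1 = 1, y13 = 0

y1 = p XNOR s = 0 XNOR 0 = 1
y2 = NOT q = NOT 0 = 1
y4 = y2 NOR t = 1 NOR 0 = 0
y9 = NOT y2 = NOT 1 = 0
y13 = y9 AND y4 = 0 AND 0 = 0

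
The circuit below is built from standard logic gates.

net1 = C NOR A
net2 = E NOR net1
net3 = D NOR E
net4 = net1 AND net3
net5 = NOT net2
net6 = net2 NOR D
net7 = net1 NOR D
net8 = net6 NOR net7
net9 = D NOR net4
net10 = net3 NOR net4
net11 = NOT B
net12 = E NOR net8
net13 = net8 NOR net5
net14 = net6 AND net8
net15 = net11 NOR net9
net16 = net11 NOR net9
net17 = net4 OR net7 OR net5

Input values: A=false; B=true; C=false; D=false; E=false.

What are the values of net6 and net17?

net1 = C NOR A = false NOR false = true
net2 = E NOR net1 = false NOR true = false
net3 = D NOR E = false NOR false = true
net4 = net1 AND net3 = true AND true = true
net5 = NOT net2 = NOT false = true
net6 = net2 NOR D = false NOR false = true
net7 = net1 NOR D = true NOR false = false
net17 = net4 OR net7 OR net5 = true OR false OR true = true

net6 = true; net17 = true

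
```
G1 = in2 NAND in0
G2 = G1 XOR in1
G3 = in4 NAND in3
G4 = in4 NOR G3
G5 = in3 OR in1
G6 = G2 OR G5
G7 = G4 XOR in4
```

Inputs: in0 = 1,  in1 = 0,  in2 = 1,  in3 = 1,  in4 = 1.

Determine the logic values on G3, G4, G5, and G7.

G3 = 0, G4 = 0, G5 = 1, G7 = 1

G3 = in4 NAND in3 = 1 NAND 1 = 0
G4 = in4 NOR G3 = 1 NOR 0 = 0
G5 = in3 OR in1 = 1 OR 0 = 1
G7 = G4 XOR in4 = 0 XOR 1 = 1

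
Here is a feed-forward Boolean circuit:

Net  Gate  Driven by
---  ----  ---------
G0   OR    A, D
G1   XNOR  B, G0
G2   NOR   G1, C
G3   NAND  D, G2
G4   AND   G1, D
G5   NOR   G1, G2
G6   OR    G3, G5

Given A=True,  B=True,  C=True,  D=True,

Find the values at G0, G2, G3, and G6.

G0 = A OR D = True OR True = True
G1 = B XNOR G0 = True XNOR True = True
G2 = G1 NOR C = True NOR True = False
G3 = D NAND G2 = True NAND False = True
G5 = G1 NOR G2 = True NOR False = False
G6 = G3 OR G5 = True OR False = True

G0 = True  G2 = False  G3 = True  G6 = True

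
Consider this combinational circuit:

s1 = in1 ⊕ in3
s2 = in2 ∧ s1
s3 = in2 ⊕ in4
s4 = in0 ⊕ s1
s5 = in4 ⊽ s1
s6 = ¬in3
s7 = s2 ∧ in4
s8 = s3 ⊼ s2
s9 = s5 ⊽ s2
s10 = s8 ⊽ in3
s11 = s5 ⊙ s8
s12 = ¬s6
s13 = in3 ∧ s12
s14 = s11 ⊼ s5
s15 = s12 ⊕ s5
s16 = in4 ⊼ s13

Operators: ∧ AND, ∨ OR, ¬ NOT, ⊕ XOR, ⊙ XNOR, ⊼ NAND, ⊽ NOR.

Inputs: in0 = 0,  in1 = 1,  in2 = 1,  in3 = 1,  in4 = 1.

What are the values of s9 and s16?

s9 = 1; s16 = 0

s1 = in1 XOR in3 = 1 XOR 1 = 0
s2 = in2 AND s1 = 1 AND 0 = 0
s5 = in4 NOR s1 = 1 NOR 0 = 0
s6 = NOT in3 = NOT 1 = 0
s9 = s5 NOR s2 = 0 NOR 0 = 1
s12 = NOT s6 = NOT 0 = 1
s13 = in3 AND s12 = 1 AND 1 = 1
s16 = in4 NAND s13 = 1 NAND 1 = 0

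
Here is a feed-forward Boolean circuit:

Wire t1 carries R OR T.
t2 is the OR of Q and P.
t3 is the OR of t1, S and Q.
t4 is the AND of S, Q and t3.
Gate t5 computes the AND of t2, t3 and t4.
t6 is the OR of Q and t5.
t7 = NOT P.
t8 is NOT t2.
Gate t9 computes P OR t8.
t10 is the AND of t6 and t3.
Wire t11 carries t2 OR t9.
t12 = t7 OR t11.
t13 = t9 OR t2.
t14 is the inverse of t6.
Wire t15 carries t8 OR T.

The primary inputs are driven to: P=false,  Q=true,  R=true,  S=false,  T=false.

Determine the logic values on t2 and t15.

t2 = Q OR P = true OR false = true
t8 = NOT t2 = NOT true = false
t15 = t8 OR T = false OR false = false

t2 = true, t15 = false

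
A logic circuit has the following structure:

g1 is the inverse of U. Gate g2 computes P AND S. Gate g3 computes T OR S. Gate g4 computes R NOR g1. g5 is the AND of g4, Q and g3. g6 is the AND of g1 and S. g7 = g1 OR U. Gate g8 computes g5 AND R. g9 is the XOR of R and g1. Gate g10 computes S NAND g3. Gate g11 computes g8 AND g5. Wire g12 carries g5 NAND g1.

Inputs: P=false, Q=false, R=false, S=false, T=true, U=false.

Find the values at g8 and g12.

g8 = false  g12 = true

g1 = NOT U = NOT false = true
g3 = T OR S = true OR false = true
g4 = R NOR g1 = false NOR true = false
g5 = g4 AND Q AND g3 = false AND false AND true = false
g8 = g5 AND R = false AND false = false
g12 = g5 NAND g1 = false NAND true = true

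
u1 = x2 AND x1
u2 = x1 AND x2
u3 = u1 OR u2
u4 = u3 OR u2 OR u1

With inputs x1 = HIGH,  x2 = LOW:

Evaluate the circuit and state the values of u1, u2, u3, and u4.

u1 = x2 AND x1 = LOW AND HIGH = LOW
u2 = x1 AND x2 = HIGH AND LOW = LOW
u3 = u1 OR u2 = LOW OR LOW = LOW
u4 = u3 OR u2 OR u1 = LOW OR LOW OR LOW = LOW

u1 = LOW  u2 = LOW  u3 = LOW  u4 = LOW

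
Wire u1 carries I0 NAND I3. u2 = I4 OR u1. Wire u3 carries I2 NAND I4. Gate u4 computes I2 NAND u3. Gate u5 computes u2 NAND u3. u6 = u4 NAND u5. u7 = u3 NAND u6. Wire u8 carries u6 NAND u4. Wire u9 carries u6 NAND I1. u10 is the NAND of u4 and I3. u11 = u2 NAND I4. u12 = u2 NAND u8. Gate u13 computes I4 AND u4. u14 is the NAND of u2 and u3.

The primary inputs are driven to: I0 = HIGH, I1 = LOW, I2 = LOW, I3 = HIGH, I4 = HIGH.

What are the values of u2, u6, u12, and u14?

u2 = HIGH, u6 = HIGH, u12 = HIGH, u14 = LOW

u1 = I0 NAND I3 = HIGH NAND HIGH = LOW
u2 = I4 OR u1 = HIGH OR LOW = HIGH
u3 = I2 NAND I4 = LOW NAND HIGH = HIGH
u4 = I2 NAND u3 = LOW NAND HIGH = HIGH
u5 = u2 NAND u3 = HIGH NAND HIGH = LOW
u6 = u4 NAND u5 = HIGH NAND LOW = HIGH
u8 = u6 NAND u4 = HIGH NAND HIGH = LOW
u12 = u2 NAND u8 = HIGH NAND LOW = HIGH
u14 = u2 NAND u3 = HIGH NAND HIGH = LOW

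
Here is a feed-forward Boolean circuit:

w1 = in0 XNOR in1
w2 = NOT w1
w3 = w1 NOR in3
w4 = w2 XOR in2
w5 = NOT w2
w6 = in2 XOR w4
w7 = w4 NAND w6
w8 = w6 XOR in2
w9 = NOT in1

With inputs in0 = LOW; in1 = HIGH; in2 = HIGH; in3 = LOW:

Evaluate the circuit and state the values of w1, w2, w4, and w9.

w1 = in0 XNOR in1 = LOW XNOR HIGH = LOW
w2 = NOT w1 = NOT LOW = HIGH
w4 = w2 XOR in2 = HIGH XOR HIGH = LOW
w9 = NOT in1 = NOT HIGH = LOW

w1 = LOW; w2 = HIGH; w4 = LOW; w9 = LOW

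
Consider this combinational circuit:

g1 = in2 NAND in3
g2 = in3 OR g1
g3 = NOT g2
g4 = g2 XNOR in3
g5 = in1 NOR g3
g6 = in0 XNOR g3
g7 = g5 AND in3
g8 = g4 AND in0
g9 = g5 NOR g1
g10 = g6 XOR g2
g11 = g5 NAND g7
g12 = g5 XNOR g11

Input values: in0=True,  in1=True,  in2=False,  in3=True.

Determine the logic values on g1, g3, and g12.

g1 = True, g3 = False, g12 = False

g1 = in2 NAND in3 = False NAND True = True
g2 = in3 OR g1 = True OR True = True
g3 = NOT g2 = NOT True = False
g5 = in1 NOR g3 = True NOR False = False
g7 = g5 AND in3 = False AND True = False
g11 = g5 NAND g7 = False NAND False = True
g12 = g5 XNOR g11 = False XNOR True = False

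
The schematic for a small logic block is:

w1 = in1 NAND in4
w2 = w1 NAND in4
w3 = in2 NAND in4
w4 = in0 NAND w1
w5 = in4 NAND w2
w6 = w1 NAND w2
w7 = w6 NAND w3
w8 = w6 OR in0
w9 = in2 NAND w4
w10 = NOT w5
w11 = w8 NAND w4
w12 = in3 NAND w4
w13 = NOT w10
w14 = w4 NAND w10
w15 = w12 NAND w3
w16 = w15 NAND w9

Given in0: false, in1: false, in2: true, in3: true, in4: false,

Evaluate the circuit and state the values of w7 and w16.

w7 = true; w16 = true

w1 = in1 NAND in4 = false NAND false = true
w2 = w1 NAND in4 = true NAND false = true
w3 = in2 NAND in4 = true NAND false = true
w4 = in0 NAND w1 = false NAND true = true
w6 = w1 NAND w2 = true NAND true = false
w7 = w6 NAND w3 = false NAND true = true
w9 = in2 NAND w4 = true NAND true = false
w12 = in3 NAND w4 = true NAND true = false
w15 = w12 NAND w3 = false NAND true = true
w16 = w15 NAND w9 = true NAND false = true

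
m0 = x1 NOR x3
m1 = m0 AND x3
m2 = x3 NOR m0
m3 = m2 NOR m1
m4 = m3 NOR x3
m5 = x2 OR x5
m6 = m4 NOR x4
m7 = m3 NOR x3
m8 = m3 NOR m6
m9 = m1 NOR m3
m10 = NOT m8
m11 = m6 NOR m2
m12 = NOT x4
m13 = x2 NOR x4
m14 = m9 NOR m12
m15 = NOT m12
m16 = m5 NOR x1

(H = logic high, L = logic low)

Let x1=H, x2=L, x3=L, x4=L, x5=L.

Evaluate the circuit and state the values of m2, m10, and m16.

m0 = x1 NOR x3 = H NOR L = L
m1 = m0 AND x3 = L AND L = L
m2 = x3 NOR m0 = L NOR L = H
m3 = m2 NOR m1 = H NOR L = L
m4 = m3 NOR x3 = L NOR L = H
m5 = x2 OR x5 = L OR L = L
m6 = m4 NOR x4 = H NOR L = L
m8 = m3 NOR m6 = L NOR L = H
m10 = NOT m8 = NOT H = L
m16 = m5 NOR x1 = L NOR H = L

m2 = H  m10 = L  m16 = L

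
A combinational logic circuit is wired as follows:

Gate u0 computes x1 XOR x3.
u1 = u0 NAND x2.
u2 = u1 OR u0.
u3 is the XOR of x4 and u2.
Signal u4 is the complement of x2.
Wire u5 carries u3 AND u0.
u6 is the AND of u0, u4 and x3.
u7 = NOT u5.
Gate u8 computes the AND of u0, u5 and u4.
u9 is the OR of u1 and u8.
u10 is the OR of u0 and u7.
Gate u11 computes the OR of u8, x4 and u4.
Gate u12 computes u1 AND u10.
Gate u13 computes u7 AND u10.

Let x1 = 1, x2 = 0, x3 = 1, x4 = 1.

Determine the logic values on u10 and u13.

u0 = x1 XOR x3 = 1 XOR 1 = 0
u1 = u0 NAND x2 = 0 NAND 0 = 1
u2 = u1 OR u0 = 1 OR 0 = 1
u3 = x4 XOR u2 = 1 XOR 1 = 0
u5 = u3 AND u0 = 0 AND 0 = 0
u7 = NOT u5 = NOT 0 = 1
u10 = u0 OR u7 = 0 OR 1 = 1
u13 = u7 AND u10 = 1 AND 1 = 1

u10 = 1  u13 = 1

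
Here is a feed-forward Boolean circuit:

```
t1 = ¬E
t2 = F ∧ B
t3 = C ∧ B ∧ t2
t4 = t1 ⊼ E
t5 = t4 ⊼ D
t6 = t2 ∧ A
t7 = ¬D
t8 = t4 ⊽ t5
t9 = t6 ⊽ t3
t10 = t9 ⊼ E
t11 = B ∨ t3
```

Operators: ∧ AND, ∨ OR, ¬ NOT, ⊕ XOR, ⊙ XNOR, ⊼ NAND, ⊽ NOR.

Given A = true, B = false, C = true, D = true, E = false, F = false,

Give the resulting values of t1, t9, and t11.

t1 = true, t9 = true, t11 = false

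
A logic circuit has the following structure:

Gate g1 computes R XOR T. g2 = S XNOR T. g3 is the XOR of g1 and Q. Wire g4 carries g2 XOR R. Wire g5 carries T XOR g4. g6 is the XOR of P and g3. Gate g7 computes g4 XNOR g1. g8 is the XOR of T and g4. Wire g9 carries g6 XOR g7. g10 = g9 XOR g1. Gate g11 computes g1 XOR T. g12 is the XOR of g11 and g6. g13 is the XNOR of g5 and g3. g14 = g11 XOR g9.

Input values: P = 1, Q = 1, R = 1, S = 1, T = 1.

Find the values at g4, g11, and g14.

g1 = R XOR T = 1 XOR 1 = 0
g2 = S XNOR T = 1 XNOR 1 = 1
g3 = g1 XOR Q = 0 XOR 1 = 1
g4 = g2 XOR R = 1 XOR 1 = 0
g6 = P XOR g3 = 1 XOR 1 = 0
g7 = g4 XNOR g1 = 0 XNOR 0 = 1
g9 = g6 XOR g7 = 0 XOR 1 = 1
g11 = g1 XOR T = 0 XOR 1 = 1
g14 = g11 XOR g9 = 1 XOR 1 = 0

g4 = 0, g11 = 1, g14 = 0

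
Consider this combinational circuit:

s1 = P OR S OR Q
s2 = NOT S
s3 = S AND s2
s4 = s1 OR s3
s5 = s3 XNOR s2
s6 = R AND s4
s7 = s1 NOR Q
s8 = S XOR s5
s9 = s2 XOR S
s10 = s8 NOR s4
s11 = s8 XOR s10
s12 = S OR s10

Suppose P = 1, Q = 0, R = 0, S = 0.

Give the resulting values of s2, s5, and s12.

s2 = 1  s5 = 0  s12 = 0

s1 = P OR S OR Q = 1 OR 0 OR 0 = 1
s2 = NOT S = NOT 0 = 1
s3 = S AND s2 = 0 AND 1 = 0
s4 = s1 OR s3 = 1 OR 0 = 1
s5 = s3 XNOR s2 = 0 XNOR 1 = 0
s8 = S XOR s5 = 0 XOR 0 = 0
s10 = s8 NOR s4 = 0 NOR 1 = 0
s12 = S OR s10 = 0 OR 0 = 0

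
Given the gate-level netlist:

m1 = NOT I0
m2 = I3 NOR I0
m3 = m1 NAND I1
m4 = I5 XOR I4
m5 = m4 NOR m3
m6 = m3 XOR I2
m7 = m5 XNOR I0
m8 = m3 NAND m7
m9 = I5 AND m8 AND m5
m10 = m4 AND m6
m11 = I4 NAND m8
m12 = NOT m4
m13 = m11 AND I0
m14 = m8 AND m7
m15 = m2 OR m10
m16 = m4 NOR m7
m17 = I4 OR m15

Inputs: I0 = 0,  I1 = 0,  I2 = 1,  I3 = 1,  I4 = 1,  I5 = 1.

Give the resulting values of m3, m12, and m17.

m3 = 1; m12 = 1; m17 = 1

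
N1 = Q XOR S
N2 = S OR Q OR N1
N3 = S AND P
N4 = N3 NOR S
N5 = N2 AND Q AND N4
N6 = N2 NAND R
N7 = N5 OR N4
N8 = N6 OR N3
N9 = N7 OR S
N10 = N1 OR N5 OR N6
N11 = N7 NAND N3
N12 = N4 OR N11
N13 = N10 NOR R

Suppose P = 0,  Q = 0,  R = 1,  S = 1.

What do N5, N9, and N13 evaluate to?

N1 = Q XOR S = 0 XOR 1 = 1
N2 = S OR Q OR N1 = 1 OR 0 OR 1 = 1
N3 = S AND P = 1 AND 0 = 0
N4 = N3 NOR S = 0 NOR 1 = 0
N5 = N2 AND Q AND N4 = 1 AND 0 AND 0 = 0
N6 = N2 NAND R = 1 NAND 1 = 0
N7 = N5 OR N4 = 0 OR 0 = 0
N9 = N7 OR S = 0 OR 1 = 1
N10 = N1 OR N5 OR N6 = 1 OR 0 OR 0 = 1
N13 = N10 NOR R = 1 NOR 1 = 0

N5 = 0; N9 = 1; N13 = 0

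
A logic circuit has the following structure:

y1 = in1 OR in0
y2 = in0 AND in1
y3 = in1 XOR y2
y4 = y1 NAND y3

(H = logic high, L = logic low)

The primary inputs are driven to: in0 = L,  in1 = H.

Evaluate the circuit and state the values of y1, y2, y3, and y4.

y1 = H, y2 = L, y3 = H, y4 = L

y1 = in1 OR in0 = H OR L = H
y2 = in0 AND in1 = L AND H = L
y3 = in1 XOR y2 = H XOR L = H
y4 = y1 NAND y3 = H NAND H = L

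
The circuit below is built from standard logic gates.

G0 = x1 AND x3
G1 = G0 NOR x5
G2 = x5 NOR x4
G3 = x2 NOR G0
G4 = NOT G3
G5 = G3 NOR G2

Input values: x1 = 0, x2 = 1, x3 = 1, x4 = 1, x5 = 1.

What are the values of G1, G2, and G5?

G1 = 0, G2 = 0, G5 = 1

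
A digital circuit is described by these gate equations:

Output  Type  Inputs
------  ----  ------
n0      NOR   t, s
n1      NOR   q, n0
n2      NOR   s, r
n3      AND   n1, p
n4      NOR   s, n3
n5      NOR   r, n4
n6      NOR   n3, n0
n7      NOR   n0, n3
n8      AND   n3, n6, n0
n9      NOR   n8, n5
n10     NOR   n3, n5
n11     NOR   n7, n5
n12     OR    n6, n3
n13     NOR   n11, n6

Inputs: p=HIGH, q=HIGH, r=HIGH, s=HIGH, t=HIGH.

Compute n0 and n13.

n0 = LOW, n13 = LOW

n0 = t NOR s = HIGH NOR HIGH = LOW
n1 = q NOR n0 = HIGH NOR LOW = LOW
n3 = n1 AND p = LOW AND HIGH = LOW
n4 = s NOR n3 = HIGH NOR LOW = LOW
n5 = r NOR n4 = HIGH NOR LOW = LOW
n6 = n3 NOR n0 = LOW NOR LOW = HIGH
n7 = n0 NOR n3 = LOW NOR LOW = HIGH
n11 = n7 NOR n5 = HIGH NOR LOW = LOW
n13 = n11 NOR n6 = LOW NOR HIGH = LOW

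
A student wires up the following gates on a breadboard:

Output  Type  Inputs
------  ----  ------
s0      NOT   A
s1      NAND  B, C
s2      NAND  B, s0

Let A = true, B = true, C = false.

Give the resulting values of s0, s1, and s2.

s0 = false, s1 = true, s2 = true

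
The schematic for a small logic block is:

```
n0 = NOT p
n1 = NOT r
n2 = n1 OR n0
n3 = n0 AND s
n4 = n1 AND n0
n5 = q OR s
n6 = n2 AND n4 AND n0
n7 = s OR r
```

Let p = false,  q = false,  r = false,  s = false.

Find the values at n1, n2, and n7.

n1 = true, n2 = true, n7 = false

n0 = NOT p = NOT false = true
n1 = NOT r = NOT false = true
n2 = n1 OR n0 = true OR true = true
n7 = s OR r = false OR false = false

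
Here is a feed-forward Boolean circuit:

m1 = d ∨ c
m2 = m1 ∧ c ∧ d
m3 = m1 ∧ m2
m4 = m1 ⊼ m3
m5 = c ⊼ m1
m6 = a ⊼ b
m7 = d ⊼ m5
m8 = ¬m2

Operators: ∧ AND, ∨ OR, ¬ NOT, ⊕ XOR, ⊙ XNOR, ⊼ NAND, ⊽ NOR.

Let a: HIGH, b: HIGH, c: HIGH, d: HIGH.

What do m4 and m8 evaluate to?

m1 = d OR c = HIGH OR HIGH = HIGH
m2 = m1 AND c AND d = HIGH AND HIGH AND HIGH = HIGH
m3 = m1 AND m2 = HIGH AND HIGH = HIGH
m4 = m1 NAND m3 = HIGH NAND HIGH = LOW
m8 = NOT m2 = NOT HIGH = LOW

m4 = LOW  m8 = LOW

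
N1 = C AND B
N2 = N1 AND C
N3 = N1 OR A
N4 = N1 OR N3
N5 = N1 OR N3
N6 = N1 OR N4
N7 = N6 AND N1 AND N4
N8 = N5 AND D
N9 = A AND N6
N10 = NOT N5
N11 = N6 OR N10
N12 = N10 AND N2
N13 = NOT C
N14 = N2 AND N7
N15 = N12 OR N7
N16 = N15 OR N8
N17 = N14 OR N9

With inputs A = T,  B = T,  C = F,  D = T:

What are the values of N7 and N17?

N7 = F, N17 = T

N1 = C AND B = F AND T = F
N2 = N1 AND C = F AND F = F
N3 = N1 OR A = F OR T = T
N4 = N1 OR N3 = F OR T = T
N6 = N1 OR N4 = F OR T = T
N7 = N6 AND N1 AND N4 = T AND F AND T = F
N9 = A AND N6 = T AND T = T
N14 = N2 AND N7 = F AND F = F
N17 = N14 OR N9 = F OR T = T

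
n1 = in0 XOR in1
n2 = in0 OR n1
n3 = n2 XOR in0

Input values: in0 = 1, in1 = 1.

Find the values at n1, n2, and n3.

n1 = in0 XOR in1 = 1 XOR 1 = 0
n2 = in0 OR n1 = 1 OR 0 = 1
n3 = n2 XOR in0 = 1 XOR 1 = 0

n1 = 0; n2 = 1; n3 = 0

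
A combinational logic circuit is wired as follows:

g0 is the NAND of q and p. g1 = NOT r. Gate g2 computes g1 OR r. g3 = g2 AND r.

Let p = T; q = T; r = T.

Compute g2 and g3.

g1 = NOT r = NOT T = F
g2 = g1 OR r = F OR T = T
g3 = g2 AND r = T AND T = T

g2 = T, g3 = T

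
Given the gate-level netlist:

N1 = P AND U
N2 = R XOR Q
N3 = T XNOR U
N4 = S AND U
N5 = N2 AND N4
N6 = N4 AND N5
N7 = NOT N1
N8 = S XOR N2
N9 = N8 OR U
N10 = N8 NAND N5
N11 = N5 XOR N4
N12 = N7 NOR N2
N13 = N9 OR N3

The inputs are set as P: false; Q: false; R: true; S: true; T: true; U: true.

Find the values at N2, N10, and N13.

N2 = true  N10 = true  N13 = true

N2 = R XOR Q = true XOR false = true
N3 = T XNOR U = true XNOR true = true
N4 = S AND U = true AND true = true
N5 = N2 AND N4 = true AND true = true
N8 = S XOR N2 = true XOR true = false
N9 = N8 OR U = false OR true = true
N10 = N8 NAND N5 = false NAND true = true
N13 = N9 OR N3 = true OR true = true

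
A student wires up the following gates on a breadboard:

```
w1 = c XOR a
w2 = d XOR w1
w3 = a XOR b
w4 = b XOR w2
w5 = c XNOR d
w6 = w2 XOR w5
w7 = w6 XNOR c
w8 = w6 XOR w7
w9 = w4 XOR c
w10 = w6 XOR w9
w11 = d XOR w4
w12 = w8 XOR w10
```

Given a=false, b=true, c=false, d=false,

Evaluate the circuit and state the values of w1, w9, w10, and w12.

w1 = c XOR a = false XOR false = false
w2 = d XOR w1 = false XOR false = false
w4 = b XOR w2 = true XOR false = true
w5 = c XNOR d = false XNOR false = true
w6 = w2 XOR w5 = false XOR true = true
w7 = w6 XNOR c = true XNOR false = false
w8 = w6 XOR w7 = true XOR false = true
w9 = w4 XOR c = true XOR false = true
w10 = w6 XOR w9 = true XOR true = false
w12 = w8 XOR w10 = true XOR false = true

w1 = false, w9 = true, w10 = false, w12 = true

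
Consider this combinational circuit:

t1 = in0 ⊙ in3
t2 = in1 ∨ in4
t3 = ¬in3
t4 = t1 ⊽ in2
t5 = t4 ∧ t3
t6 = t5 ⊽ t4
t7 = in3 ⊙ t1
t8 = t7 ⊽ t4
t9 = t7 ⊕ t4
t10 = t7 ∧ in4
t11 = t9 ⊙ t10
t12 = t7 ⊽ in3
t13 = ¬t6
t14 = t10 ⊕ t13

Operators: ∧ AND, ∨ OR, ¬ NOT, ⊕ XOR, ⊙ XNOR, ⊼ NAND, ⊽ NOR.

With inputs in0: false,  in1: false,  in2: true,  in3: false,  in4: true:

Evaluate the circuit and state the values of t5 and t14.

t1 = in0 XNOR in3 = false XNOR false = true
t3 = NOT in3 = NOT false = true
t4 = t1 NOR in2 = true NOR true = false
t5 = t4 AND t3 = false AND true = false
t6 = t5 NOR t4 = false NOR false = true
t7 = in3 XNOR t1 = false XNOR true = false
t10 = t7 AND in4 = false AND true = false
t13 = NOT t6 = NOT true = false
t14 = t10 XOR t13 = false XOR false = false

t5 = false, t14 = false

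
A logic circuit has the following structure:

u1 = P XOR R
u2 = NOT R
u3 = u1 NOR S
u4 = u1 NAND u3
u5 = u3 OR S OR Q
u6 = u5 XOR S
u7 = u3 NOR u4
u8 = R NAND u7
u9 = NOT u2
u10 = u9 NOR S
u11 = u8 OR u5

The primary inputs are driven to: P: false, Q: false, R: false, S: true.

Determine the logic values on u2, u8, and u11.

u1 = P XOR R = false XOR false = false
u2 = NOT R = NOT false = true
u3 = u1 NOR S = false NOR true = false
u4 = u1 NAND u3 = false NAND false = true
u5 = u3 OR S OR Q = false OR true OR false = true
u7 = u3 NOR u4 = false NOR true = false
u8 = R NAND u7 = false NAND false = true
u11 = u8 OR u5 = true OR true = true

u2 = true; u8 = true; u11 = true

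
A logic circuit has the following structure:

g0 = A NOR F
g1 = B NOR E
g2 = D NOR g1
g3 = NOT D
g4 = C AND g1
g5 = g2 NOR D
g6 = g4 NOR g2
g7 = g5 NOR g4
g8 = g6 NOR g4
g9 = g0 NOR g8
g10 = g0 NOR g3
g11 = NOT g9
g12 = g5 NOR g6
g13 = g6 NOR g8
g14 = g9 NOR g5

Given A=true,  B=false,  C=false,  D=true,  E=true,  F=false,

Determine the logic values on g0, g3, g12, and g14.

g0 = A NOR F = true NOR false = false
g1 = B NOR E = false NOR true = false
g2 = D NOR g1 = true NOR false = false
g3 = NOT D = NOT true = false
g4 = C AND g1 = false AND false = false
g5 = g2 NOR D = false NOR true = false
g6 = g4 NOR g2 = false NOR false = true
g8 = g6 NOR g4 = true NOR false = false
g9 = g0 NOR g8 = false NOR false = true
g12 = g5 NOR g6 = false NOR true = false
g14 = g9 NOR g5 = true NOR false = false

g0 = false, g3 = false, g12 = false, g14 = false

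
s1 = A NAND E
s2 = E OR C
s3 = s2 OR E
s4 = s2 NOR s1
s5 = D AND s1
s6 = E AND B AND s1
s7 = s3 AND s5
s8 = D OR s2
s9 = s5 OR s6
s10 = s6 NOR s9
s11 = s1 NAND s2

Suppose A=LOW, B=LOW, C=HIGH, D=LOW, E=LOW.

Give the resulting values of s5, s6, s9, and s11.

s5 = LOW, s6 = LOW, s9 = LOW, s11 = LOW

s1 = A NAND E = LOW NAND LOW = HIGH
s2 = E OR C = LOW OR HIGH = HIGH
s5 = D AND s1 = LOW AND HIGH = LOW
s6 = E AND B AND s1 = LOW AND LOW AND HIGH = LOW
s9 = s5 OR s6 = LOW OR LOW = LOW
s11 = s1 NAND s2 = HIGH NAND HIGH = LOW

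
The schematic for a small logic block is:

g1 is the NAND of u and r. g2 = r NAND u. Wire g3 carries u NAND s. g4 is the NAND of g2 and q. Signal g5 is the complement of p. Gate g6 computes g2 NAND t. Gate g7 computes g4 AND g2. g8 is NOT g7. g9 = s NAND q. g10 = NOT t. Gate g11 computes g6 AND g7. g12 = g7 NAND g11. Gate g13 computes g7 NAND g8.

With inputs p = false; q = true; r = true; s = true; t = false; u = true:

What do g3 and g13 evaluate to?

g2 = r NAND u = true NAND true = false
g3 = u NAND s = true NAND true = false
g4 = g2 NAND q = false NAND true = true
g7 = g4 AND g2 = true AND false = false
g8 = NOT g7 = NOT false = true
g13 = g7 NAND g8 = false NAND true = true

g3 = false, g13 = true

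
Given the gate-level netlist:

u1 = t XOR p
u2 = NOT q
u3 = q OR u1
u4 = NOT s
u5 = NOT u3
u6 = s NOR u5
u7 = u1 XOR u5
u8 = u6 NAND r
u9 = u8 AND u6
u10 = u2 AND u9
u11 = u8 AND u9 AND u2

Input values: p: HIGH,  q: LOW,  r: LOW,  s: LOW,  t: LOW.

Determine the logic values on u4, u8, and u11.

u4 = HIGH  u8 = HIGH  u11 = HIGH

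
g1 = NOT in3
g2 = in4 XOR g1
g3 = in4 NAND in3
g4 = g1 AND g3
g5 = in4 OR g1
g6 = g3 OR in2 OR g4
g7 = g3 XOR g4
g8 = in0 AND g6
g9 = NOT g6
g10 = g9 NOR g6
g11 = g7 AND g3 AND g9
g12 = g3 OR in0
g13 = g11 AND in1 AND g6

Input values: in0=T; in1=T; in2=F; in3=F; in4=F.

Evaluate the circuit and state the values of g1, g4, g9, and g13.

g1 = NOT in3 = NOT F = T
g3 = in4 NAND in3 = F NAND F = T
g4 = g1 AND g3 = T AND T = T
g6 = g3 OR in2 OR g4 = T OR F OR T = T
g7 = g3 XOR g4 = T XOR T = F
g9 = NOT g6 = NOT T = F
g11 = g7 AND g3 AND g9 = F AND T AND F = F
g13 = g11 AND in1 AND g6 = F AND T AND T = F

g1 = T; g4 = T; g9 = F; g13 = F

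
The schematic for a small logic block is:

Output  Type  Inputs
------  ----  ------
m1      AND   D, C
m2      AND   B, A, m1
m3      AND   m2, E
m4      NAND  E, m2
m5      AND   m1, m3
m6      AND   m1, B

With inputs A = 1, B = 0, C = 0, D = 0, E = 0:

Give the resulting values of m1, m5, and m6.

m1 = 0, m5 = 0, m6 = 0

m1 = D AND C = 0 AND 0 = 0
m2 = B AND A AND m1 = 0 AND 1 AND 0 = 0
m3 = m2 AND E = 0 AND 0 = 0
m5 = m1 AND m3 = 0 AND 0 = 0
m6 = m1 AND B = 0 AND 0 = 0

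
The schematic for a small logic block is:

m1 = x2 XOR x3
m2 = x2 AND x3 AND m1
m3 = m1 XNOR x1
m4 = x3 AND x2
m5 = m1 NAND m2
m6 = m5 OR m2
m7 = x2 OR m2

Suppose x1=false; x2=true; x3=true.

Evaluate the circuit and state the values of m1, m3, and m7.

m1 = x2 XOR x3 = true XOR true = false
m2 = x2 AND x3 AND m1 = true AND true AND false = false
m3 = m1 XNOR x1 = false XNOR false = true
m7 = x2 OR m2 = true OR false = true

m1 = false, m3 = true, m7 = true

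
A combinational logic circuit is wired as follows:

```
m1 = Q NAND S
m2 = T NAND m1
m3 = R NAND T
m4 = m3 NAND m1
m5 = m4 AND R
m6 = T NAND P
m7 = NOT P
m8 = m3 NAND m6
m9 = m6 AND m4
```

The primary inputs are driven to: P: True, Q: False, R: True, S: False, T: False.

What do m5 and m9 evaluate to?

m5 = False, m9 = False

m1 = Q NAND S = False NAND False = True
m3 = R NAND T = True NAND False = True
m4 = m3 NAND m1 = True NAND True = False
m5 = m4 AND R = False AND True = False
m6 = T NAND P = False NAND True = True
m9 = m6 AND m4 = True AND False = False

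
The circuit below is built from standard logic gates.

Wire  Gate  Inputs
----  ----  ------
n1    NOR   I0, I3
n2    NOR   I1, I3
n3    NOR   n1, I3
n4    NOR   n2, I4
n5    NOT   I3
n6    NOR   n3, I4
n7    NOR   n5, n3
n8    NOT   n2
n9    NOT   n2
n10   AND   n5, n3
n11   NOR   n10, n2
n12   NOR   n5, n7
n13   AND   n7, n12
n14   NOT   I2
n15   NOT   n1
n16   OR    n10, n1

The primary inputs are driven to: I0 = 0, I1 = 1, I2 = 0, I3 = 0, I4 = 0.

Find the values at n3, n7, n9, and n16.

n1 = I0 NOR I3 = 0 NOR 0 = 1
n2 = I1 NOR I3 = 1 NOR 0 = 0
n3 = n1 NOR I3 = 1 NOR 0 = 0
n5 = NOT I3 = NOT 0 = 1
n7 = n5 NOR n3 = 1 NOR 0 = 0
n9 = NOT n2 = NOT 0 = 1
n10 = n5 AND n3 = 1 AND 0 = 0
n16 = n10 OR n1 = 0 OR 1 = 1

n3 = 0; n7 = 0; n9 = 1; n16 = 1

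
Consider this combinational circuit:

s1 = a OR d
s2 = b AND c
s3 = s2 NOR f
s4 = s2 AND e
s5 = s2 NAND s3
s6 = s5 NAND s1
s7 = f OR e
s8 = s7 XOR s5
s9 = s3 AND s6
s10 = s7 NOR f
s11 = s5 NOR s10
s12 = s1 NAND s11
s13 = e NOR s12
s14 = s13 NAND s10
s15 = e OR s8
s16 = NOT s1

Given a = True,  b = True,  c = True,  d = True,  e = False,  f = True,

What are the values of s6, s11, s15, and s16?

s1 = a OR d = True OR True = True
s2 = b AND c = True AND True = True
s3 = s2 NOR f = True NOR True = False
s5 = s2 NAND s3 = True NAND False = True
s6 = s5 NAND s1 = True NAND True = False
s7 = f OR e = True OR False = True
s8 = s7 XOR s5 = True XOR True = False
s10 = s7 NOR f = True NOR True = False
s11 = s5 NOR s10 = True NOR False = False
s15 = e OR s8 = False OR False = False
s16 = NOT s1 = NOT True = False

s6 = False, s11 = False, s15 = False, s16 = False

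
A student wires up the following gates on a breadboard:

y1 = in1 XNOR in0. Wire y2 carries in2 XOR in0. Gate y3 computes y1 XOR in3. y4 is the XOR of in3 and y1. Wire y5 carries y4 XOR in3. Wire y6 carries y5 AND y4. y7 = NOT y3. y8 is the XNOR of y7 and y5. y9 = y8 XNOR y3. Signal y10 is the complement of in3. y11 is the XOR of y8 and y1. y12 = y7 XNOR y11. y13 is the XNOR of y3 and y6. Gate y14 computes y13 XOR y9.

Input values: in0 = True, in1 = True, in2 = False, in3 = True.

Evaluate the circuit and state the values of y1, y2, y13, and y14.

y1 = True  y2 = True  y13 = True  y14 = True

y1 = in1 XNOR in0 = True XNOR True = True
y2 = in2 XOR in0 = False XOR True = True
y3 = y1 XOR in3 = True XOR True = False
y4 = in3 XOR y1 = True XOR True = False
y5 = y4 XOR in3 = False XOR True = True
y6 = y5 AND y4 = True AND False = False
y7 = NOT y3 = NOT False = True
y8 = y7 XNOR y5 = True XNOR True = True
y9 = y8 XNOR y3 = True XNOR False = False
y13 = y3 XNOR y6 = False XNOR False = True
y14 = y13 XOR y9 = True XOR False = True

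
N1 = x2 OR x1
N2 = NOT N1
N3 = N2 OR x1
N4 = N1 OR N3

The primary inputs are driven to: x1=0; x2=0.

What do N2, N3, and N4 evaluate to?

N1 = x2 OR x1 = 0 OR 0 = 0
N2 = NOT N1 = NOT 0 = 1
N3 = N2 OR x1 = 1 OR 0 = 1
N4 = N1 OR N3 = 0 OR 1 = 1

N2 = 1, N3 = 1, N4 = 1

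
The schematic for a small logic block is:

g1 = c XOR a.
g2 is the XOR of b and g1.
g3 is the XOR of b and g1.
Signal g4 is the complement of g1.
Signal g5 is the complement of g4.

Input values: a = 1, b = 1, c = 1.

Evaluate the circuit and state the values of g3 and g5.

g3 = 1; g5 = 0

g1 = c XOR a = 1 XOR 1 = 0
g3 = b XOR g1 = 1 XOR 0 = 1
g4 = NOT g1 = NOT 0 = 1
g5 = NOT g4 = NOT 1 = 0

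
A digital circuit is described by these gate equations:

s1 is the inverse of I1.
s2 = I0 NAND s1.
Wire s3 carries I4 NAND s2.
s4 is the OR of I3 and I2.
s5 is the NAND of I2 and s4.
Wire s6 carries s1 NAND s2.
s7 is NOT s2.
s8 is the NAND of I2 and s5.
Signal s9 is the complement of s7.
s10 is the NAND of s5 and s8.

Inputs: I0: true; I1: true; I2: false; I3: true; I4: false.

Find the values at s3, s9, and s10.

s1 = NOT I1 = NOT true = false
s2 = I0 NAND s1 = true NAND false = true
s3 = I4 NAND s2 = false NAND true = true
s4 = I3 OR I2 = true OR false = true
s5 = I2 NAND s4 = false NAND true = true
s7 = NOT s2 = NOT true = false
s8 = I2 NAND s5 = false NAND true = true
s9 = NOT s7 = NOT false = true
s10 = s5 NAND s8 = true NAND true = false

s3 = true, s9 = true, s10 = false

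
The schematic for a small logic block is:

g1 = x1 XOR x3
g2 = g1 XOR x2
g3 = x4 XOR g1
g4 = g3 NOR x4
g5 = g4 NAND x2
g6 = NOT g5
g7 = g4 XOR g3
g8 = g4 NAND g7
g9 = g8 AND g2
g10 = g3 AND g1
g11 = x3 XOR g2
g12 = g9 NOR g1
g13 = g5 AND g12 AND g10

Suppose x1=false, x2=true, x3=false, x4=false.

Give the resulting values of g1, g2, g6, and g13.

g1 = false, g2 = true, g6 = true, g13 = false

g1 = x1 XOR x3 = false XOR false = false
g2 = g1 XOR x2 = false XOR true = true
g3 = x4 XOR g1 = false XOR false = false
g4 = g3 NOR x4 = false NOR false = true
g5 = g4 NAND x2 = true NAND true = false
g6 = NOT g5 = NOT false = true
g7 = g4 XOR g3 = true XOR false = true
g8 = g4 NAND g7 = true NAND true = false
g9 = g8 AND g2 = false AND true = false
g10 = g3 AND g1 = false AND false = false
g12 = g9 NOR g1 = false NOR false = true
g13 = g5 AND g12 AND g10 = false AND true AND false = false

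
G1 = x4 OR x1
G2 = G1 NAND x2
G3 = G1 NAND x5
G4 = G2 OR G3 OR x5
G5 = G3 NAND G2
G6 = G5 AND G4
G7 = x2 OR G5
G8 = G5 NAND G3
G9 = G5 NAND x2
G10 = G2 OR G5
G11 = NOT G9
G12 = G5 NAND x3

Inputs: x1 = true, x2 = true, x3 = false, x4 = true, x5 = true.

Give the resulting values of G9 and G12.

G9 = false, G12 = true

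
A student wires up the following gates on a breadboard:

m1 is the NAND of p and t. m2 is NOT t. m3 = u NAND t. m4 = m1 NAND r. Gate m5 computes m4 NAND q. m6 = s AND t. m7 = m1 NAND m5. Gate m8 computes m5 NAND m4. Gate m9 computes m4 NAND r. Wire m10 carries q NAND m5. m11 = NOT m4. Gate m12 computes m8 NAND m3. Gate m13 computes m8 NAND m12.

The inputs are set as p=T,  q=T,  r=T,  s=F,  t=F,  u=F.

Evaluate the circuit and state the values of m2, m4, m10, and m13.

m2 = T, m4 = F, m10 = F, m13 = T

m1 = p NAND t = T NAND F = T
m2 = NOT t = NOT F = T
m3 = u NAND t = F NAND F = T
m4 = m1 NAND r = T NAND T = F
m5 = m4 NAND q = F NAND T = T
m8 = m5 NAND m4 = T NAND F = T
m10 = q NAND m5 = T NAND T = F
m12 = m8 NAND m3 = T NAND T = F
m13 = m8 NAND m12 = T NAND F = T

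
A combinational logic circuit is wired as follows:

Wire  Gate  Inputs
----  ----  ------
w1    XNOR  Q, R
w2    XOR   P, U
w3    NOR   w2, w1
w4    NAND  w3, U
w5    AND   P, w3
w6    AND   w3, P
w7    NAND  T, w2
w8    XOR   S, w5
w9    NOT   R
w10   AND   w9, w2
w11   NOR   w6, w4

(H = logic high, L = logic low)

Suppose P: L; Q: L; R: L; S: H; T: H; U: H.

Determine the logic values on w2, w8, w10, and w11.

w2 = H  w8 = H  w10 = H  w11 = L

w1 = Q XNOR R = L XNOR L = H
w2 = P XOR U = L XOR H = H
w3 = w2 NOR w1 = H NOR H = L
w4 = w3 NAND U = L NAND H = H
w5 = P AND w3 = L AND L = L
w6 = w3 AND P = L AND L = L
w8 = S XOR w5 = H XOR L = H
w9 = NOT R = NOT L = H
w10 = w9 AND w2 = H AND H = H
w11 = w6 NOR w4 = L NOR H = L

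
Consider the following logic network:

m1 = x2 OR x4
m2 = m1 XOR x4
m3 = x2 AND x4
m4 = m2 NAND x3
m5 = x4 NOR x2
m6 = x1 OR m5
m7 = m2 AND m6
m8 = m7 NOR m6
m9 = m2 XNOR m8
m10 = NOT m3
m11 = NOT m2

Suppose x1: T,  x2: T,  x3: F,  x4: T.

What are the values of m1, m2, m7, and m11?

m1 = T, m2 = F, m7 = F, m11 = T

m1 = x2 OR x4 = T OR T = T
m2 = m1 XOR x4 = T XOR T = F
m5 = x4 NOR x2 = T NOR T = F
m6 = x1 OR m5 = T OR F = T
m7 = m2 AND m6 = F AND T = F
m11 = NOT m2 = NOT F = T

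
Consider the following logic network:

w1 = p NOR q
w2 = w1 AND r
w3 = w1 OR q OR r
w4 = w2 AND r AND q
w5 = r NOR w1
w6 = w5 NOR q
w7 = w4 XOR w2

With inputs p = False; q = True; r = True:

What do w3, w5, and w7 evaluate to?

w1 = p NOR q = False NOR True = False
w2 = w1 AND r = False AND True = False
w3 = w1 OR q OR r = False OR True OR True = True
w4 = w2 AND r AND q = False AND True AND True = False
w5 = r NOR w1 = True NOR False = False
w7 = w4 XOR w2 = False XOR False = False

w3 = True, w5 = False, w7 = False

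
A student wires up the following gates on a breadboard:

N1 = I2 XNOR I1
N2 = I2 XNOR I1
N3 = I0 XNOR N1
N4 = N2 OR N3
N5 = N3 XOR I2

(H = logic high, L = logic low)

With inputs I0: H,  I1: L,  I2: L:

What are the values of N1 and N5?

N1 = H, N5 = H

N1 = I2 XNOR I1 = L XNOR L = H
N3 = I0 XNOR N1 = H XNOR H = H
N5 = N3 XOR I2 = H XOR L = H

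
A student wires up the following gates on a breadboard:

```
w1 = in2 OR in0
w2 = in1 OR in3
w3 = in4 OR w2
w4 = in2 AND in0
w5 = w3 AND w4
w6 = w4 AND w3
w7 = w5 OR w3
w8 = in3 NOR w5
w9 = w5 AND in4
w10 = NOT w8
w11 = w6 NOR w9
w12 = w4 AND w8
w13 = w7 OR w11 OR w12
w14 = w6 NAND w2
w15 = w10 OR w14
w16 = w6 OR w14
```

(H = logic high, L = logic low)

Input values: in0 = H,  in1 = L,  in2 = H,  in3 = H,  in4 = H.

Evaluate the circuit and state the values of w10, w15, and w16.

w2 = in1 OR in3 = L OR H = H
w3 = in4 OR w2 = H OR H = H
w4 = in2 AND in0 = H AND H = H
w5 = w3 AND w4 = H AND H = H
w6 = w4 AND w3 = H AND H = H
w8 = in3 NOR w5 = H NOR H = L
w10 = NOT w8 = NOT L = H
w14 = w6 NAND w2 = H NAND H = L
w15 = w10 OR w14 = H OR L = H
w16 = w6 OR w14 = H OR L = H

w10 = H  w15 = H  w16 = H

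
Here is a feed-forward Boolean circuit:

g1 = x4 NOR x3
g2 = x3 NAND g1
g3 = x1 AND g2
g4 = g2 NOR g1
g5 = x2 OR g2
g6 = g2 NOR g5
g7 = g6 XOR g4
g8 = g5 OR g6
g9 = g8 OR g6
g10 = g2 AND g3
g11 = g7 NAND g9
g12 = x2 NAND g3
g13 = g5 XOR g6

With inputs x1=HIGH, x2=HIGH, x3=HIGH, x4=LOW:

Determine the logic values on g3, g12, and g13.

g3 = HIGH, g12 = LOW, g13 = HIGH

g1 = x4 NOR x3 = LOW NOR HIGH = LOW
g2 = x3 NAND g1 = HIGH NAND LOW = HIGH
g3 = x1 AND g2 = HIGH AND HIGH = HIGH
g5 = x2 OR g2 = HIGH OR HIGH = HIGH
g6 = g2 NOR g5 = HIGH NOR HIGH = LOW
g12 = x2 NAND g3 = HIGH NAND HIGH = LOW
g13 = g5 XOR g6 = HIGH XOR LOW = HIGH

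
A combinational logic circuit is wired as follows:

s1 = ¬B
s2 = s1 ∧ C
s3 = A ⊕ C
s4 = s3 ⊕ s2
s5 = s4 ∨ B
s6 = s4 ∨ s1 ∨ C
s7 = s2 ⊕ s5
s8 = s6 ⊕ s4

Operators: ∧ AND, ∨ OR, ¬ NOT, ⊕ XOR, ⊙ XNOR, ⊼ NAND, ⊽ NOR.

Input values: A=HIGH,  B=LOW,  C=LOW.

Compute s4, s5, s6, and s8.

s1 = NOT B = NOT LOW = HIGH
s2 = s1 AND C = HIGH AND LOW = LOW
s3 = A XOR C = HIGH XOR LOW = HIGH
s4 = s3 XOR s2 = HIGH XOR LOW = HIGH
s5 = s4 OR B = HIGH OR LOW = HIGH
s6 = s4 OR s1 OR C = HIGH OR HIGH OR LOW = HIGH
s8 = s6 XOR s4 = HIGH XOR HIGH = LOW

s4 = HIGH, s5 = HIGH, s6 = HIGH, s8 = LOW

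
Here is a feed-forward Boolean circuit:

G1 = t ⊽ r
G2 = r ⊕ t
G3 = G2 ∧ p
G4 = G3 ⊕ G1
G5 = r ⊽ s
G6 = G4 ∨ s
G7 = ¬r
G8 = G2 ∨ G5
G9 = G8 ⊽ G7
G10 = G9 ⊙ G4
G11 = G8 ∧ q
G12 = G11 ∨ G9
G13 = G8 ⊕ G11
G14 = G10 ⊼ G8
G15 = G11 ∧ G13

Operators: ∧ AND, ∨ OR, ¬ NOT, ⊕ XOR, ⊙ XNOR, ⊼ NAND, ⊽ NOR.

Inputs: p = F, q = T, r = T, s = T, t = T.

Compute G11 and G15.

G2 = r XOR t = T XOR T = F
G5 = r NOR s = T NOR T = F
G8 = G2 OR G5 = F OR F = F
G11 = G8 AND q = F AND T = F
G13 = G8 XOR G11 = F XOR F = F
G15 = G11 AND G13 = F AND F = F

G11 = F  G15 = F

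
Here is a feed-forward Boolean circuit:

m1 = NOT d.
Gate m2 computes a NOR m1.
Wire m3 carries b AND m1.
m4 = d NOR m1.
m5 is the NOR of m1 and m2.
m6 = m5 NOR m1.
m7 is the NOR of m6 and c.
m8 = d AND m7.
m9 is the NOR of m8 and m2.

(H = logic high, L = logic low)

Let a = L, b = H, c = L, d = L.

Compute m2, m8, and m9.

m1 = NOT d = NOT L = H
m2 = a NOR m1 = L NOR H = L
m5 = m1 NOR m2 = H NOR L = L
m6 = m5 NOR m1 = L NOR H = L
m7 = m6 NOR c = L NOR L = H
m8 = d AND m7 = L AND H = L
m9 = m8 NOR m2 = L NOR L = H

m2 = L; m8 = L; m9 = H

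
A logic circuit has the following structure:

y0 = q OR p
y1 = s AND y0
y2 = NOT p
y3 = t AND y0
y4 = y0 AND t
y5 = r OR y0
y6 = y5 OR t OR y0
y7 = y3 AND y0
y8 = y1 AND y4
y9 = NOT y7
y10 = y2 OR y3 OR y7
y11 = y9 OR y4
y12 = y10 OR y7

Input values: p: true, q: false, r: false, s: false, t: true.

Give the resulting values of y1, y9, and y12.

y1 = false; y9 = false; y12 = true

y0 = q OR p = false OR true = true
y1 = s AND y0 = false AND true = false
y2 = NOT p = NOT true = false
y3 = t AND y0 = true AND true = true
y7 = y3 AND y0 = true AND true = true
y9 = NOT y7 = NOT true = false
y10 = y2 OR y3 OR y7 = false OR true OR true = true
y12 = y10 OR y7 = true OR true = true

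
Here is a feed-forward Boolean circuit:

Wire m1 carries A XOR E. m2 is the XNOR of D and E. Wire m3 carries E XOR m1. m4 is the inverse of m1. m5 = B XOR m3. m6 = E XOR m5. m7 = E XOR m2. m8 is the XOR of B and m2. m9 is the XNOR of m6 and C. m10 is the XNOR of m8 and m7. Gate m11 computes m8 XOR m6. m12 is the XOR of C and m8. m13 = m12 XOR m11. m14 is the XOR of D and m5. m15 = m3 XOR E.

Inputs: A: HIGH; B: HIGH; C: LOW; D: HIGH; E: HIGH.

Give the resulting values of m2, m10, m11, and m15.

m2 = HIGH, m10 = HIGH, m11 = HIGH, m15 = LOW

m1 = A XOR E = HIGH XOR HIGH = LOW
m2 = D XNOR E = HIGH XNOR HIGH = HIGH
m3 = E XOR m1 = HIGH XOR LOW = HIGH
m5 = B XOR m3 = HIGH XOR HIGH = LOW
m6 = E XOR m5 = HIGH XOR LOW = HIGH
m7 = E XOR m2 = HIGH XOR HIGH = LOW
m8 = B XOR m2 = HIGH XOR HIGH = LOW
m10 = m8 XNOR m7 = LOW XNOR LOW = HIGH
m11 = m8 XOR m6 = LOW XOR HIGH = HIGH
m15 = m3 XOR E = HIGH XOR HIGH = LOW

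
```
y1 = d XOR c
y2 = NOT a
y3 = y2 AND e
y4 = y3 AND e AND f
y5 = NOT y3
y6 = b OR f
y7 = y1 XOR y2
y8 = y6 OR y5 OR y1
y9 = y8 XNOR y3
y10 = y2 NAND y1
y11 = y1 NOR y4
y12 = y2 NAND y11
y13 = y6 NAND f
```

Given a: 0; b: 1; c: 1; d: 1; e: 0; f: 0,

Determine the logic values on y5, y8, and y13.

y5 = 1  y8 = 1  y13 = 1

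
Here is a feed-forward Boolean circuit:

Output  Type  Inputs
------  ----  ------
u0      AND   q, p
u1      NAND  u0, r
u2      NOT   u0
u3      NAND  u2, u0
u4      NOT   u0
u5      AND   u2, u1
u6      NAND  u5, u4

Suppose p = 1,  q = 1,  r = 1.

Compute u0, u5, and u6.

u0 = 1, u5 = 0, u6 = 1

u0 = q AND p = 1 AND 1 = 1
u1 = u0 NAND r = 1 NAND 1 = 0
u2 = NOT u0 = NOT 1 = 0
u4 = NOT u0 = NOT 1 = 0
u5 = u2 AND u1 = 0 AND 0 = 0
u6 = u5 NAND u4 = 0 NAND 0 = 1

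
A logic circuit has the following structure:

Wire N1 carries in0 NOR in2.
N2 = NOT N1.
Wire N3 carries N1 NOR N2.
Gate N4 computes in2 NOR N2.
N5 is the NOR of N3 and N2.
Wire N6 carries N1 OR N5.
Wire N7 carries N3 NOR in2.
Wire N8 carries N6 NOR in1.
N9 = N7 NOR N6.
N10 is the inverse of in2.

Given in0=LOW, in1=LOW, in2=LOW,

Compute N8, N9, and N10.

N8 = LOW, N9 = LOW, N10 = HIGH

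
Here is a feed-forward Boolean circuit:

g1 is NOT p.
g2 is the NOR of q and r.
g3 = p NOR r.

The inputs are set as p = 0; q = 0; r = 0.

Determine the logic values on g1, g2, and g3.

g1 = 1, g2 = 1, g3 = 1

g1 = NOT p = NOT 0 = 1
g2 = q NOR r = 0 NOR 0 = 1
g3 = p NOR r = 0 NOR 0 = 1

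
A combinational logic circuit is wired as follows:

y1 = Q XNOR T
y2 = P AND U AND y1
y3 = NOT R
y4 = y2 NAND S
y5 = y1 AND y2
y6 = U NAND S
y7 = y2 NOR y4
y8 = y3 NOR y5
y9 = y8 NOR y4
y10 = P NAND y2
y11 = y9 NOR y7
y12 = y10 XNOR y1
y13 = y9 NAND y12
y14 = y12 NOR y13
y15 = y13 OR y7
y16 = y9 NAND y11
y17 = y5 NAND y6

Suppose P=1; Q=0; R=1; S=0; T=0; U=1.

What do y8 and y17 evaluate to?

y8 = 0, y17 = 0

y1 = Q XNOR T = 0 XNOR 0 = 1
y2 = P AND U AND y1 = 1 AND 1 AND 1 = 1
y3 = NOT R = NOT 1 = 0
y5 = y1 AND y2 = 1 AND 1 = 1
y6 = U NAND S = 1 NAND 0 = 1
y8 = y3 NOR y5 = 0 NOR 1 = 0
y17 = y5 NAND y6 = 1 NAND 1 = 0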